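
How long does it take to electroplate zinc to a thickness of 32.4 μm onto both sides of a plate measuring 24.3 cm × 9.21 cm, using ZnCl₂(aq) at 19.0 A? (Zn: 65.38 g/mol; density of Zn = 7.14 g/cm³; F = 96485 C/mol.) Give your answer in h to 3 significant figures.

Plated area = 2 × 24.3 × 9.21 = 447.6 cm²
Volume = 447.6 × 32.4×10⁻⁴ cm = 1.450 cm³
m(Zn) = 1.450 × 7.14 = 10.35 g
n(Zn) = 10.35 / 65.38 = 0.1583 mol; n(e⁻) = 2 × 0.1583 = 0.3166 mol
Q = 0.3166 × 96485 = 30550 C
t = 30550 / 19.0 = 1608 s = 0.447 h

0.447 h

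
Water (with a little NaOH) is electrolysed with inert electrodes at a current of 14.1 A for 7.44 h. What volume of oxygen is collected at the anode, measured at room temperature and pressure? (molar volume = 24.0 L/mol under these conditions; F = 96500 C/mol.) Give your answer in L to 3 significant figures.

Q = It = 14.1 × 26784 = 3.777×10^5 C
n(e⁻) = Q/F = 3.777×10^5/96500 = 3.914 mol
2H₂O → O₂ + 4H⁺ + 4e⁻, so n(O₂) = 3.914 / 4 = 0.9785 mol
V = 0.9785 × 24.0 = 23.48 L

23.5 L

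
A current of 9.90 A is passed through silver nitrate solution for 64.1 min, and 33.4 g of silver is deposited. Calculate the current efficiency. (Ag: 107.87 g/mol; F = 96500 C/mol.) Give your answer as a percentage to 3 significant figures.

78.5%

Q = 9.90 × 3846 = 38080 C
n(e⁻) = 38080 / 96500 = 0.3946 mol
Ag⁺ + e⁻ → Ag, so theoretical n(Ag) = 0.3946 mol → 42.57 g
Efficiency = 33.4 / 42.57 = 0.7846 = 78.5%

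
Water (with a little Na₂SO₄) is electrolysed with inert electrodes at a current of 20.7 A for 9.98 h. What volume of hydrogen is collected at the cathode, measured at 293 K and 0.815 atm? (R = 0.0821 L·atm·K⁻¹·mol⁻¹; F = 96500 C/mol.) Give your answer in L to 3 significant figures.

114 L

Q = It = 20.7 × 35928 = 7.437×10^5 C
n(e⁻) = Q/F = 7.437×10^5/96500 = 7.707 mol
2H⁺ + 2e⁻ → H₂, so n(H₂) = 7.707 / 2 = 3.854 mol
V = nRT/P = 3.854 × 0.0821 × 293 / 0.815 = 113.8 L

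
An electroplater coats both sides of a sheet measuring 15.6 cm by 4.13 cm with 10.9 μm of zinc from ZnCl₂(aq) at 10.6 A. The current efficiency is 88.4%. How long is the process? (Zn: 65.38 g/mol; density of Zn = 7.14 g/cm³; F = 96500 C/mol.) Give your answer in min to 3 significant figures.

Plated area = 2 × 15.6 × 4.13 = 128.9 cm²
Volume = 128.9 × 10.9×10⁻⁴ cm = 0.1405 cm³
m(Zn) = 0.1405 × 7.14 = 1.003 g
n(Zn) = 1.003 / 65.38 = 0.01534 mol; n(e⁻) = 2 × 0.01534 = 0.03068 mol
Q = 0.03068 × 96500 / 0.884 = 3349 C
t = 3349 / 10.6 = 315.9 s = 5.27 min

5.27 min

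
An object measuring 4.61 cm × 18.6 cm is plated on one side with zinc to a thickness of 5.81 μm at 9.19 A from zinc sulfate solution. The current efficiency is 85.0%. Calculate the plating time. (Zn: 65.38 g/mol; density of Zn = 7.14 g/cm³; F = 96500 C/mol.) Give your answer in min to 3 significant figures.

2.24 min

Plated area = 4.61 × 18.6 = 85.75 cm²
Volume = 85.75 × 5.81×10⁻⁴ cm = 0.04982 cm³
m(Zn) = 0.04982 × 7.14 = 0.3557 g
n(Zn) = 0.3557 / 65.38 = 0.005441 mol; n(e⁻) = 2 × 0.005441 = 0.01088 mol
Q = 0.01088 × 96500 / 0.850 = 1235 C
t = 1235 / 9.19 = 134.4 s = 2.24 min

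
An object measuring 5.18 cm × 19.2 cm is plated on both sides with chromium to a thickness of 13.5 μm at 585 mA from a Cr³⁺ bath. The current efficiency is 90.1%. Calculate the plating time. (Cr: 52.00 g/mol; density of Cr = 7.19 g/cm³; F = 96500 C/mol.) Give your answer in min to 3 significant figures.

340 min

Plated area = 2 × 5.18 × 19.2 = 198.9 cm²
Volume = 198.9 × 13.5×10⁻⁴ cm = 0.2685 cm³
m(Cr) = 0.2685 × 7.19 = 1.931 g
n(Cr) = 1.931 / 52.00 = 0.03713 mol; n(e⁻) = 3 × 0.03713 = 0.1114 mol
Q = 0.1114 × 96500 / 0.901 = 11930 C
t = 11930 / 0.585 = 20390 s = 340 min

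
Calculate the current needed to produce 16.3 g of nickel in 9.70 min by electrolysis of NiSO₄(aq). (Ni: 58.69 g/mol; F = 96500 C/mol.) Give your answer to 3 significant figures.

92.1 A

n(Ni) = 16.3 / 58.69 = 0.2777 mol
Ni²⁺ + 2e⁻ → Ni, so n(e⁻) = 2 × 0.2777 = 0.5554 mol
Q = 0.5554 × 96500 = 53600 C
I = Q / t = 53600 / 582 s = 92.1 A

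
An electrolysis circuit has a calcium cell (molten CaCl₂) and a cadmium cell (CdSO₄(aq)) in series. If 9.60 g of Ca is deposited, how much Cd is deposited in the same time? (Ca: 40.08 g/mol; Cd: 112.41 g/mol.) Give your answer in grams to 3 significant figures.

26.9 g

n(Ca) = 9.60 / 40.08 = 0.2395 mol
Ca²⁺ + 2e⁻ → Ca, so n(e⁻) = 2 × 0.2395 = 0.4790 mol
The cells are in series, so the same charge (and hence the same n(e⁻) = 0.4790 mol) passes through both.
Cd²⁺ + 2e⁻ → Cd, so n(Cd) = 0.4790 / 2 = 0.2395 mol
m(Cd) = 0.2395 × 112.41 = 26.9 g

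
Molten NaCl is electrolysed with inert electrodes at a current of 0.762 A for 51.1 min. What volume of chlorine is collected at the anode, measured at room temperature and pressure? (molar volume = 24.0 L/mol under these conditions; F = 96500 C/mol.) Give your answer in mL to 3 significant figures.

Charge passed = 0.762 × 3066 = 2336 C
Moles of electrons = 2336 / 96500 = 0.02421 mol
2Cl⁻ → Cl₂ + 2e⁻, so n(Cl₂) = 0.02421 / 2 = 0.01211 mol
V = 0.01211 × 24.0 = 0.2906 L
= 291 mL

291 mL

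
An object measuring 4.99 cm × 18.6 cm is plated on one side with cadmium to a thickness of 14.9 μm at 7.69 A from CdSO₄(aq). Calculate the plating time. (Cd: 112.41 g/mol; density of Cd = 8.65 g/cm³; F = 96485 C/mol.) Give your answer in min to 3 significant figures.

Plated area = 4.99 × 18.6 = 92.81 cm²
Volume = 92.81 × 14.9×10⁻⁴ cm = 0.1383 cm³
m(Cd) = 0.1383 × 8.65 = 1.196 g
n(Cd) = 1.196 / 112.41 = 0.01064 mol; n(e⁻) = 2 × 0.01064 = 0.02128 mol
Q = 0.02128 × 96485 = 2053 C
t = 2053 / 7.69 = 267.0 s = 4.45 min

4.45 min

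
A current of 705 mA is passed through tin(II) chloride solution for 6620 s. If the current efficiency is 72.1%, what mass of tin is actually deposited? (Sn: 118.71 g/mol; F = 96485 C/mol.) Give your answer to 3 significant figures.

2.07 g

Q = 0.705 × 6620 = 4667 C
n(e⁻) = 4667 / 96485 = 0.04837 mol
Sn²⁺ + 2e⁻ → Sn, so theoretical m(Sn) = 0.02419 × 118.71 = 2.872 g
Actual mass = 72.1% × 2.872 = 2.07 g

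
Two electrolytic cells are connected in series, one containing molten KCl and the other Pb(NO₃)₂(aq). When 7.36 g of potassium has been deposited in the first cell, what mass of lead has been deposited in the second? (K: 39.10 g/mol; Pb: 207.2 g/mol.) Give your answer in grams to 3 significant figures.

19.5 g

n(K) = 7.36 / 39.10 = 0.1882 mol
K⁺ + e⁻ → K, so n(e⁻) = 0.1882 mol
Same current for the same time ⇒ same n(e⁻) = 0.1882 mol in both cells.
Pb²⁺ + 2e⁻ → Pb, so n(Pb) = 0.1882 / 2 = 0.09410 mol
m(Pb) = 0.09410 × 207.2 = 19.5 g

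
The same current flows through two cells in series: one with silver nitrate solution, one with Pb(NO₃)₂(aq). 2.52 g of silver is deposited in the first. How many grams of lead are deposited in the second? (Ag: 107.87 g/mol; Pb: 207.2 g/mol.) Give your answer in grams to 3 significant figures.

n(Ag) = 2.52 / 107.87 = 0.02336 mol
Ag⁺ + e⁻ → Ag, so n(e⁻) = 0.02336 mol
In series, the same 0.02336 mol of electrons flows through the second cell.
Pb²⁺ + 2e⁻ → Pb, so n(Pb) = 0.02336 / 2 = 0.01168 mol
m(Pb) = 0.01168 × 207.2 = 2.42 g

2.42 g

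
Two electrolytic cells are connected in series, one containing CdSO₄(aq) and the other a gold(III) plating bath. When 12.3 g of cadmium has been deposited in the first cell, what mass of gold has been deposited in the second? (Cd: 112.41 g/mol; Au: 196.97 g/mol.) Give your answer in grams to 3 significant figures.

14.4 g

n(Cd) = 12.3 / 112.41 = 0.1094 mol
Cd²⁺ + 2e⁻ → Cd, so n(e⁻) = 2 × 0.1094 = 0.2188 mol
The cells are in series, so the same charge (and hence the same n(e⁻) = 0.2188 mol) passes through both.
Au³⁺ + 3e⁻ → Au, so n(Au) = 0.2188 / 3 = 0.07293 mol
m(Au) = 0.07293 × 196.97 = 14.4 g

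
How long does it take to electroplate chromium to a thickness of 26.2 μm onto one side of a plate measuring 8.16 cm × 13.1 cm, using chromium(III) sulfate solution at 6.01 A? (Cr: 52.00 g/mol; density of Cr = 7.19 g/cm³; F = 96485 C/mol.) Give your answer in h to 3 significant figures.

Plated area = 8.16 × 13.1 = 106.9 cm²
Volume = 106.9 × 26.2×10⁻⁴ cm = 0.2801 cm³
m(Cr) = 0.2801 × 7.19 = 2.014 g
n(Cr) = 2.014 / 52.00 = 0.03873 mol; n(e⁻) = 3 × 0.03873 = 0.1162 mol
Q = 0.1162 × 96485 = 11210 C
t = 11210 / 6.01 = 1865 s = 0.518 h

0.518 h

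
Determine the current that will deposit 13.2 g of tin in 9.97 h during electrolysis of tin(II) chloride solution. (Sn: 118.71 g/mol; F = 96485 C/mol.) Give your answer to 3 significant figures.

n(Sn) = 13.2 / 118.71 = 0.1112 mol
Sn²⁺ + 2e⁻ → Sn, so n(e⁻) = 2 × 0.1112 = 0.2224 mol
Q = 0.2224 × 96485 = 21460 C
I = Q / t = 21460 / 35892 s = 0.598 A

0.598 A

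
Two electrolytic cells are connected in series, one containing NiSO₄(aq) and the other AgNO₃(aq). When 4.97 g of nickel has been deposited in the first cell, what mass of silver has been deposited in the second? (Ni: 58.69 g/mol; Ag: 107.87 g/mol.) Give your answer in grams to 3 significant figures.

18.3 g

n(Ni) = 4.97 / 58.69 = 0.08468 mol
Ni²⁺ + 2e⁻ → Ni, so n(e⁻) = 2 × 0.08468 = 0.1694 mol
The cells are in series, so the same charge (and hence the same n(e⁻) = 0.1694 mol) passes through both.
Ag⁺ + e⁻ → Ag, so n(Ag) = 0.1694 mol
m(Ag) = 0.1694 × 107.87 = 18.3 g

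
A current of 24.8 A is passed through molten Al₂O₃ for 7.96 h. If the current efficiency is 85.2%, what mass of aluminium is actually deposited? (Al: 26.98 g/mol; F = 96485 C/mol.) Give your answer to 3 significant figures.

Q = 24.8 × 28656 = 7.107×10^5 C
n(e⁻) = 7.107×10^5 / 96485 = 7.366 mol
Al³⁺ + 3e⁻ → Al, so theoretical m(Al) = 2.455 × 26.98 = 66.24 g
Actual mass = 85.2% × 66.24 = 56.4 g

56.4 g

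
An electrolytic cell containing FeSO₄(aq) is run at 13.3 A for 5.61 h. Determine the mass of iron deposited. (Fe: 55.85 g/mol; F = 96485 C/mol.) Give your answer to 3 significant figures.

Q = 13.3 A × 20196 s = 2.686×10^5 C
n(e⁻) = 2.686×10^5 / 96485 = 2.784 mol
Fe²⁺ + 2e⁻ → Fe, so n(Fe) = 2.784 / 2 = 1.392 mol
m = 1.392 × 55.85 = 77.7 g

77.7 g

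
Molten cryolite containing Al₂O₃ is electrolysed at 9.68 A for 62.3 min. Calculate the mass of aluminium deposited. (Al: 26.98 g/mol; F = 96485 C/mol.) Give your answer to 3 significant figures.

3.37 g

Q = 9.68 A × 3738 s = 36180 C
n(e⁻) = Q/F = 36180/96485 = 0.3750 mol
Al³⁺ + 3e⁻ → Al, so n(Al) = 0.3750 / 3 = 0.1250 mol
m = 0.1250 × 26.98 = 3.37 g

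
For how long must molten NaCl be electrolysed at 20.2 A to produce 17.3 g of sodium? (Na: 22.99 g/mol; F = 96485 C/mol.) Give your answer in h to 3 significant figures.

n(Na) = 17.3 / 22.99 = 0.7525 mol
Na⁺ + e⁻ → Na, so n(e⁻) = 0.7525 mol
Q = 0.7525 × 96485 = 72600 C
t = Q / I = 72600 / 20.2 = 3594 s = 0.998 h

0.998 h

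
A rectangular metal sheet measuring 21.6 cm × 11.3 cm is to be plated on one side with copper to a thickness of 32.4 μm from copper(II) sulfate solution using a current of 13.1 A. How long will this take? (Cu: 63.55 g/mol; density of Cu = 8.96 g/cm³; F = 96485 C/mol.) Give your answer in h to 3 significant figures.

0.456 h

Plated area = 21.6 × 11.3 = 244.1 cm²
Volume = 244.1 × 32.4×10⁻⁴ cm = 0.7909 cm³
m(Cu) = 0.7909 × 8.96 = 7.086 g
n(Cu) = 7.086 / 63.55 = 0.1115 mol; n(e⁻) = 2 × 0.1115 = 0.2230 mol
Q = 0.2230 × 96485 = 21520 C
t = 21520 / 13.1 = 1643 s = 0.456 h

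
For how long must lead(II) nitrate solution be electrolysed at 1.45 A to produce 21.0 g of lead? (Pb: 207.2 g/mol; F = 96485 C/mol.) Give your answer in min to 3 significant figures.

225 min

n(Pb) = 21.0 / 207.2 = 0.1014 mol
Pb²⁺ + 2e⁻ → Pb, so n(e⁻) = 2 × 0.1014 = 0.2028 mol
Q = 0.2028 × 96485 = 19570 C
t = Q / I = 19570 / 1.45 = 13500 s = 225 min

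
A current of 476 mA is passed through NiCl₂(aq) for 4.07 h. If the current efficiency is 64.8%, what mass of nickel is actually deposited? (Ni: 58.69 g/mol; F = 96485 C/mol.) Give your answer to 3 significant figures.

1.37 g

Q = 0.476 × 14652 = 6974 C
n(e⁻) = 6974 / 96485 = 0.07228 mol
Ni²⁺ + 2e⁻ → Ni, so theoretical m(Ni) = 0.03614 × 58.69 = 2.121 g
Actual mass = 64.8% × 2.121 = 1.37 g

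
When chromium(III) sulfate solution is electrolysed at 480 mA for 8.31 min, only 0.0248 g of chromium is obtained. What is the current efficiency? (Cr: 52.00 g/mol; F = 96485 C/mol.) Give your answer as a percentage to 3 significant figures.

57.7%

Q = 0.480 × 498.6 = 239.3 C
n(e⁻) = 239.3 / 96485 = 0.002480 mol
Cr³⁺ + 3e⁻ → Cr, so theoretical n(Cr) = 8.267×10^-4 mol → 0.04299 g
Efficiency = 0.0248 / 0.04299 = 0.5769 = 57.7%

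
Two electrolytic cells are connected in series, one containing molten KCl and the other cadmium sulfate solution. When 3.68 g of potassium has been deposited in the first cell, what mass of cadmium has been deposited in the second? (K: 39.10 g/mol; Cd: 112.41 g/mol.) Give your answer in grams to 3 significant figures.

n(K) = 3.68 / 39.10 = 0.09412 mol
K⁺ + e⁻ → K, so n(e⁻) = 0.09412 mol
The cells are in series, so the same charge (and hence the same n(e⁻) = 0.09412 mol) passes through both.
Cd²⁺ + 2e⁻ → Cd, so n(Cd) = 0.09412 / 2 = 0.04706 mol
m(Cd) = 0.04706 × 112.41 = 5.29 g

5.29 g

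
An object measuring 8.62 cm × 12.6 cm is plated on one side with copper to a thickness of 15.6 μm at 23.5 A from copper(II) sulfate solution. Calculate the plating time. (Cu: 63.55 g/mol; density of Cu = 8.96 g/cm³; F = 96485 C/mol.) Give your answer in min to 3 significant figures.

Plated area = 8.62 × 12.6 = 108.6 cm²
Volume = 108.6 × 15.6×10⁻⁴ cm = 0.1694 cm³
m(Cu) = 0.1694 × 8.96 = 1.518 g
n(Cu) = 1.518 / 63.55 = 0.02389 mol; n(e⁻) = 2 × 0.02389 = 0.04778 mol
Q = 0.04778 × 96485 = 4610 C
t = 4610 / 23.5 = 196.2 s = 3.27 min

3.27 min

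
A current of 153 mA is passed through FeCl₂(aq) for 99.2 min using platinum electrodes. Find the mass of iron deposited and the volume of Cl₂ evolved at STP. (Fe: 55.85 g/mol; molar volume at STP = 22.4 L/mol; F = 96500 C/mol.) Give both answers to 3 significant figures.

Q = 0.153 × 5952 = 910.7 C; n(e⁻) = 910.7 / 96500 = 0.009437 mol
Cathode: Fe²⁺ + 2e⁻ → Fe → n(Fe) = 0.009437/2 = 0.004719 mol → 0.264 g
Anode: 2Cl⁻ → Cl₂ + 2e⁻ → n(Cl₂) = 0.009437/2 = 0.004719 mol → 0.106 L

0.264 g Fe; 0.106 L Cl₂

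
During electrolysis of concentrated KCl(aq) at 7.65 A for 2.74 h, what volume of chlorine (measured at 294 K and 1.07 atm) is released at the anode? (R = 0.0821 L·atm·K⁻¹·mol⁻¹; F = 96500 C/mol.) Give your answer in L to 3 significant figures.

8.82 L

Q = It = 7.65 × 9864 = 75460 C
Moles of electrons = 75460 / 96500 = 0.7820 mol
2Cl⁻ → Cl₂ + 2e⁻, so n(Cl₂) = 0.7820 / 2 = 0.3910 mol
V = nRT/P = 0.3910 × 0.0821 × 294 / 1.07 = 8.820 L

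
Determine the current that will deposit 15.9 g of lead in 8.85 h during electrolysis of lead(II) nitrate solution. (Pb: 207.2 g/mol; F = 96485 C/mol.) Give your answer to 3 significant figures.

n(Pb) = 15.9 / 207.2 = 0.07674 mol
Pb²⁺ + 2e⁻ → Pb, so n(e⁻) = 2 × 0.07674 = 0.1535 mol
Q = 0.1535 × 96485 = 14810 C
I = Q / t = 14810 / 31860 s = 0.465 A

0.465 A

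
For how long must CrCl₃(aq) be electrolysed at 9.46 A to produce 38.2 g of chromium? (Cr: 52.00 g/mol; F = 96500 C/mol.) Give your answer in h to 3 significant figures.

n(Cr) = 38.2 / 52.00 = 0.7346 mol
Cr³⁺ + 3e⁻ → Cr, so n(e⁻) = 3 × 0.7346 = 2.204 mol
Q = 2.204 × 96500 = 2.127×10^5 C
t = Q / I = 2.127×10^5 / 9.46 = 22480 s = 6.24 h

6.24 h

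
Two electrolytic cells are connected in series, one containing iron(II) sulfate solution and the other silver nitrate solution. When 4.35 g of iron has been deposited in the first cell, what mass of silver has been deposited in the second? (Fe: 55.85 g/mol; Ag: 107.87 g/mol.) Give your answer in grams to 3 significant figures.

16.8 g

n(Fe) = 4.35 / 55.85 = 0.07789 mol
Fe²⁺ + 2e⁻ → Fe, so n(e⁻) = 2 × 0.07789 = 0.1558 mol
In series, the same 0.1558 mol of electrons flows through the second cell.
Ag⁺ + e⁻ → Ag, so n(Ag) = 0.1558 mol
m(Ag) = 0.1558 × 107.87 = 16.8 g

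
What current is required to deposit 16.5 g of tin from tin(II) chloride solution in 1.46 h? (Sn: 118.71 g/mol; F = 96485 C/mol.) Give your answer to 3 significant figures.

5.10 A

n(Sn) = 16.5 / 118.71 = 0.1390 mol
Sn²⁺ + 2e⁻ → Sn, so n(e⁻) = 2 × 0.1390 = 0.2780 mol
Q = 0.2780 × 96485 = 26820 C
I = Q / t = 26820 / 5256 s = 5.10 A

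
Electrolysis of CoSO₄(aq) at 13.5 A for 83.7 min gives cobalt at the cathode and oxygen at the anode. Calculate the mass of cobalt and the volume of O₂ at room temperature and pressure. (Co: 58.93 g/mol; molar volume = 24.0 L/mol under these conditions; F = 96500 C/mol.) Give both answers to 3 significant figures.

20.7 g Co; 4.22 L O₂

Q = 13.5 × 5022 = 67800 C; n(e⁻) = 67800 / 96500 = 0.7026 mol
Cathode: Co²⁺ + 2e⁻ → Co → n(Co) = 0.7026/2 = 0.3513 mol → 20.7 g
Anode: 2H₂O → O₂ + 4H⁺ + 4e⁻ → n(O₂) = 0.7026/4 = 0.1757 mol → 4.22 L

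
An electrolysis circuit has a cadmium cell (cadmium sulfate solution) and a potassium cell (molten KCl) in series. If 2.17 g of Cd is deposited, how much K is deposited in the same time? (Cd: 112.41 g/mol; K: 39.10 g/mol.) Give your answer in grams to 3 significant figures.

1.51 g

n(Cd) = 2.17 / 112.41 = 0.01930 mol
Cd²⁺ + 2e⁻ → Cd, so n(e⁻) = 2 × 0.01930 = 0.03860 mol
Same current for the same time ⇒ same n(e⁻) = 0.03860 mol in both cells.
K⁺ + e⁻ → K, so n(K) = 0.03860 mol
m(K) = 0.03860 × 39.10 = 1.51 g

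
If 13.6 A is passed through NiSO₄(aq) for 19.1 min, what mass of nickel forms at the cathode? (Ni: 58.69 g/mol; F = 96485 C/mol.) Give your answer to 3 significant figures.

4.74 g

Q = 13.6 A × 1146 s = 15590 C
Moles of electrons = 15590 / 96485 = 0.1616 mol
Ni²⁺ + 2e⁻ → Ni, so n(Ni) = 0.1616 / 2 = 0.08080 mol
m = 0.08080 × 58.69 = 4.74 g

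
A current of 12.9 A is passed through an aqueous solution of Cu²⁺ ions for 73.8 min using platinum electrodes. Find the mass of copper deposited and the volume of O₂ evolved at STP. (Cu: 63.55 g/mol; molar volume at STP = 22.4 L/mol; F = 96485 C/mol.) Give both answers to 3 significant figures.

18.8 g Cu; 3.32 L O₂

Q = 12.9 × 4428 = 57120 C; n(e⁻) = 57120 / 96485 = 0.5920 mol
Cathode: Cu²⁺ + 2e⁻ → Cu → n(Cu) = 0.5920/2 = 0.2960 mol → 18.8 g
Anode: 2H₂O → O₂ + 4H⁺ + 4e⁻ → n(O₂) = 0.5920/4 = 0.1480 mol → 3.32 L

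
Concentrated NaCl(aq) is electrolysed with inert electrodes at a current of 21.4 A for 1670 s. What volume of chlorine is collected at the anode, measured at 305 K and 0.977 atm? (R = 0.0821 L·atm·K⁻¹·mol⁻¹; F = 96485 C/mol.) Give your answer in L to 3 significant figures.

4.75 L

Q = 21.4 A × 1670 s = 35740 C
Moles of electrons = 35740 / 96485 = 0.3704 mol
2Cl⁻ → Cl₂ + 2e⁻, so n(Cl₂) = 0.3704 / 2 = 0.1852 mol
V = nRT/P = 0.1852 × 0.0821 × 305 / 0.977 = 4.747 L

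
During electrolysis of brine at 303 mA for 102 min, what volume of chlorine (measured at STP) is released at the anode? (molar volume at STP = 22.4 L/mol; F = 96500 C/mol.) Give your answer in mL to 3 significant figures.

215 mL

Q = 0.303 A × 6120 s = 1854 C
n(e⁻) = Q/F = 1854/96500 = 0.01921 mol
2Cl⁻ → Cl₂ + 2e⁻, so n(Cl₂) = 0.01921 / 2 = 0.009605 mol
V = 0.009605 × 22.4 = 0.2152 L
= 215 mL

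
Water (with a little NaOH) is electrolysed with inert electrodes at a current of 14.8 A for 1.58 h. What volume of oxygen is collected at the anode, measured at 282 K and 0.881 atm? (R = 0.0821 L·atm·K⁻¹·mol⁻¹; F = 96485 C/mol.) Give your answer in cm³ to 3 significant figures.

5730 cm³

Q = It = 14.8 × 5688 = 84180 C
Moles of electrons = 84180 / 96485 = 0.8725 mol
2H₂O → O₂ + 4H⁺ + 4e⁻, so n(O₂) = 0.8725 / 4 = 0.2181 mol
V = nRT/P = 0.2181 × 0.0821 × 282 / 0.881 = 5.732 L
= 5730 cm³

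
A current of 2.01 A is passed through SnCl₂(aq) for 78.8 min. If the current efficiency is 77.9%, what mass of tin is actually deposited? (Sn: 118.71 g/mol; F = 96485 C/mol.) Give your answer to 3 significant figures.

Q = 2.01 × 4728 = 9503 C
n(e⁻) = 9503 / 96485 = 0.09849 mol
Sn²⁺ + 2e⁻ → Sn, so theoretical m(Sn) = 0.04925 × 118.71 = 5.846 g
Actual mass = 77.9% × 5.846 = 4.55 g

4.55 g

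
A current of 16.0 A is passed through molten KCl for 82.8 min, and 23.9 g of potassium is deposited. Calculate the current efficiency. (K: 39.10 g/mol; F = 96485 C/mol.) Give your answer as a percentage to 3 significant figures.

74.2%

Q = 16.0 × 4968 = 79490 C
n(e⁻) = 79490 / 96485 = 0.8239 mol
K⁺ + e⁻ → K, so theoretical n(K) = 0.8239 mol → 32.21 g
Efficiency = 23.9 / 32.21 = 0.7420 = 74.2%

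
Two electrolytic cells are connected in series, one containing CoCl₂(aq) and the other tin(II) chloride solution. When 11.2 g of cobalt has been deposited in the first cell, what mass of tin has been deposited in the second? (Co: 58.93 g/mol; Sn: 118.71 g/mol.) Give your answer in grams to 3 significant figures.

n(Co) = 11.2 / 58.93 = 0.1901 mol
Co²⁺ + 2e⁻ → Co, so n(e⁻) = 2 × 0.1901 = 0.3802 mol
The cells are in series, so the same charge (and hence the same n(e⁻) = 0.3802 mol) passes through both.
Sn²⁺ + 2e⁻ → Sn, so n(Sn) = 0.3802 / 2 = 0.1901 mol
m(Sn) = 0.1901 × 118.71 = 22.6 g

22.6 g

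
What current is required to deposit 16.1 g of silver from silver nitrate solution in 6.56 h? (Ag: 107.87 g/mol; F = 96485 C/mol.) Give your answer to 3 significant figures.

n(Ag) = 16.1 / 107.87 = 0.1493 mol
Ag⁺ + e⁻ → Ag, so n(e⁻) = 0.1493 mol
Q = 0.1493 × 96485 = 14410 C
I = Q / t = 14410 / 23616 s = 0.610 A

0.610 A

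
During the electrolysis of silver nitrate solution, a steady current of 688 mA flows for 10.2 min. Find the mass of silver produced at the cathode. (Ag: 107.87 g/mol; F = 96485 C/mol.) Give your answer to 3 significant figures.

0.471 g

Charge passed = 0.688 × 612 = 421.1 C
n(e⁻) = Q/F = 421.1/96485 = 0.004364 mol
Ag⁺ + e⁻ → Ag, so n(Ag) = 0.004364 mol
m = 0.004364 × 107.87 = 0.471 g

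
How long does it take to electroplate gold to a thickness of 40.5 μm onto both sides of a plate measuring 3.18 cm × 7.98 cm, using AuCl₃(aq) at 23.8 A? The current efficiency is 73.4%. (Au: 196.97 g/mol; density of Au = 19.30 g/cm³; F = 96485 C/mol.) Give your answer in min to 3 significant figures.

5.56 min

Plated area = 2 × 3.18 × 7.98 = 50.75 cm²
Volume = 50.75 × 40.5×10⁻⁴ cm = 0.2055 cm³
m(Au) = 0.2055 × 19.30 = 3.966 g
n(Au) = 3.966 / 196.97 = 0.02014 mol; n(e⁻) = 3 × 0.02014 = 0.06042 mol
Q = 0.06042 × 96485 / 0.734 = 7942 C
t = 7942 / 23.8 = 333.7 s = 5.56 min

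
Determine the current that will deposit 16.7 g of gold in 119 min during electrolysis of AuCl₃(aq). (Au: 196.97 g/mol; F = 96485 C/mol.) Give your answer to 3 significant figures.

n(Au) = 16.7 / 196.97 = 0.08478 mol
Au³⁺ + 3e⁻ → Au, so n(e⁻) = 3 × 0.08478 = 0.2543 mol
Q = 0.2543 × 96485 = 24540 C
I = Q / t = 24540 / 7140 s = 3.44 A

3.44 A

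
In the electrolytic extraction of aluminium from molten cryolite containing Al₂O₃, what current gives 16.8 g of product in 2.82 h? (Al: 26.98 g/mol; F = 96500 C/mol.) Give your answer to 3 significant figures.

n(Al) = 16.8 / 26.98 = 0.6227 mol
Al³⁺ + 3e⁻ → Al, so n(e⁻) = 3 × 0.6227 = 1.868 mol
Q = 1.868 × 96500 = 1.803×10^5 C
I = Q / t = 1.803×10^5 / 10152 s = 17.8 A

17.8 A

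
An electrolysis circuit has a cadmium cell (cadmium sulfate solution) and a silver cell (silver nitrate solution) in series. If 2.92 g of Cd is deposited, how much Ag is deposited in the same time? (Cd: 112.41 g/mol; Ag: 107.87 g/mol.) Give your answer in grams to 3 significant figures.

n(Cd) = 2.92 / 112.41 = 0.02598 mol
Cd²⁺ + 2e⁻ → Cd, so n(e⁻) = 2 × 0.02598 = 0.05196 mol
Same current for the same time ⇒ same n(e⁻) = 0.05196 mol in both cells.
Ag⁺ + e⁻ → Ag, so n(Ag) = 0.05196 mol
m(Ag) = 0.05196 × 107.87 = 5.60 g

5.60 g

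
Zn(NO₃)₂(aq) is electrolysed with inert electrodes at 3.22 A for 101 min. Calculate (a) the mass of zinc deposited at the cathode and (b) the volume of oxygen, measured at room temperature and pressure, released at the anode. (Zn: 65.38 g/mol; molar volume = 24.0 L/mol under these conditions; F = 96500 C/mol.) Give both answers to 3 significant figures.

Q = 3.22 × 6060 = 19510 C; n(e⁻) = 19510 / 96500 = 0.2022 mol
Cathode: Zn²⁺ + 2e⁻ → Zn → n(Zn) = 0.2022/2 = 0.1011 mol → 6.61 g
Anode: 2H₂O → O₂ + 4H⁺ + 4e⁻ → n(O₂) = 0.2022/4 = 0.05055 mol → 1.21 L

6.61 g Zn; 1.21 L O₂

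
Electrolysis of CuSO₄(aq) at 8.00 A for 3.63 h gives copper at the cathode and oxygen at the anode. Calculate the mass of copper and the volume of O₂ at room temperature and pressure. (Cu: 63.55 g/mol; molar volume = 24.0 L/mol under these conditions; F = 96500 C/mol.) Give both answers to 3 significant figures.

34.4 g Cu; 6.50 L O₂

Q = 8.00 × 13068 = 1.045×10^5 C; n(e⁻) = 1.045×10^5 / 96500 = 1.083 mol
Cathode: Cu²⁺ + 2e⁻ → Cu → n(Cu) = 1.083/2 = 0.5415 mol → 34.4 g
Anode: 2H₂O → O₂ + 4H⁺ + 4e⁻ → n(O₂) = 1.083/4 = 0.2708 mol → 6.50 L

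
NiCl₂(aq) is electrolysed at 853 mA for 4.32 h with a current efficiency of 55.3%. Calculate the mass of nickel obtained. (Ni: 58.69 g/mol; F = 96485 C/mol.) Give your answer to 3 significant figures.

Q = 0.853 × 15552 = 13270 C
n(e⁻) = 13270 / 96485 = 0.1375 mol
Ni²⁺ + 2e⁻ → Ni, so theoretical m(Ni) = 0.06875 × 58.69 = 4.035 g
Actual mass = 55.3% × 4.035 = 2.23 g

2.23 g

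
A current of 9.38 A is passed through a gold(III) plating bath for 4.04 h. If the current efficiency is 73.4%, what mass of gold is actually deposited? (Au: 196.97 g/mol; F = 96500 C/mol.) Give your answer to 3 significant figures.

68.1 g

Q = 9.38 × 14544 = 1.364×10^5 C
n(e⁻) = 1.364×10^5 / 96500 = 1.413 mol
Au³⁺ + 3e⁻ → Au, so theoretical m(Au) = 0.4710 × 196.97 = 92.77 g
Actual mass = 73.4% × 92.77 = 68.1 g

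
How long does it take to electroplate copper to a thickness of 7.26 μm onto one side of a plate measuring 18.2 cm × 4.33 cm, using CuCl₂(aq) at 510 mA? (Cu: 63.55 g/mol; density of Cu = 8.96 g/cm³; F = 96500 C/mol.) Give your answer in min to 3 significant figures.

Plated area = 18.2 × 4.33 = 78.81 cm²
Volume = 78.81 × 7.26×10⁻⁴ cm = 0.05722 cm³
m(Cu) = 0.05722 × 8.96 = 0.5127 g
n(Cu) = 0.5127 / 63.55 = 0.008068 mol; n(e⁻) = 2 × 0.008068 = 0.01614 mol
Q = 0.01614 × 96500 = 1558 C
t = 1558 / 0.510 = 3055 s = 50.9 min

50.9 min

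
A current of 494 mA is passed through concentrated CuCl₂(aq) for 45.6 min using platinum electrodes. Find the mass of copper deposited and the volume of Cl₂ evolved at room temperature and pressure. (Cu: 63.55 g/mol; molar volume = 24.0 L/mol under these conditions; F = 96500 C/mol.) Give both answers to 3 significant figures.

Q = 0.494 × 2736 = 1352 C; n(e⁻) = 1352 / 96500 = 0.01401 mol
Cathode: Cu²⁺ + 2e⁻ → Cu → n(Cu) = 0.01401/2 = 0.007005 mol → 0.445 g
Anode: 2Cl⁻ → Cl₂ + 2e⁻ → n(Cl₂) = 0.01401/2 = 0.007005 mol → 0.168 L

0.445 g Cu; 0.168 L Cl₂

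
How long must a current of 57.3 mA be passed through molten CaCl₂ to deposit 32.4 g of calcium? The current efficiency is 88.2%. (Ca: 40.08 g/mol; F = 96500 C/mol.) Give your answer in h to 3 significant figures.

858 h

n(Ca) = 32.4 / 40.08 = 0.8084 mol
Ca²⁺ + 2e⁻ → Ca, so n(e⁻) = 2 × 0.8084 = 1.617 mol
Q = 1.617 × 96500 / 0.882 = 1.769×10^5 C
t = Q / I = 1.769×10^5 / 0.0573 = 3.087×10^6 s = 858 h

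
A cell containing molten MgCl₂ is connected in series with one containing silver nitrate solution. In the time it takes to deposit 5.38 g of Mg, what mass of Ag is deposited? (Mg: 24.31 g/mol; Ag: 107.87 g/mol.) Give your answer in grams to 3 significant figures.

n(Mg) = 5.38 / 24.31 = 0.2213 mol
Mg²⁺ + 2e⁻ → Mg, so n(e⁻) = 2 × 0.2213 = 0.4426 mol
In series, the same 0.4426 mol of electrons flows through the second cell.
Ag⁺ + e⁻ → Ag, so n(Ag) = 0.4426 mol
m(Ag) = 0.4426 × 107.87 = 47.7 g

47.7 g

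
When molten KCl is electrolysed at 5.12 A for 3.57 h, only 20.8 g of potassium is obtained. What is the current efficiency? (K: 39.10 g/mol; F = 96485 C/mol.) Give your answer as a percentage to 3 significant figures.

Q = 5.12 × 12852 = 65800 C
n(e⁻) = 65800 / 96485 = 0.6820 mol
K⁺ + e⁻ → K, so theoretical n(K) = 0.6820 mol → 26.67 g
Efficiency = 20.8 / 26.67 = 0.7799 = 78.0%

78.0%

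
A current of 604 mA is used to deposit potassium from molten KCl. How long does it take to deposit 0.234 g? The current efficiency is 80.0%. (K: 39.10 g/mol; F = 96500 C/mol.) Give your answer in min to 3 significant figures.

19.9 min

n(K) = 0.234 / 39.10 = 0.005985 mol
K⁺ + e⁻ → K, so n(e⁻) = 0.005985 mol
Q = 0.005985 × 96500 / 0.800 = 721.9 C
t = Q / I = 721.9 / 0.604 = 1195 s = 19.9 min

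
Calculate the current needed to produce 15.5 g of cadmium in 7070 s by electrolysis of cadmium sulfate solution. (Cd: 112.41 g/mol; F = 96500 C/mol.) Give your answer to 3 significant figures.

3.76 A

n(Cd) = 15.5 / 112.41 = 0.1379 mol
Cd²⁺ + 2e⁻ → Cd, so n(e⁻) = 2 × 0.1379 = 0.2758 mol
Q = 0.2758 × 96500 = 26610 C
I = Q / t = 26610 / 7070 s = 3.76 A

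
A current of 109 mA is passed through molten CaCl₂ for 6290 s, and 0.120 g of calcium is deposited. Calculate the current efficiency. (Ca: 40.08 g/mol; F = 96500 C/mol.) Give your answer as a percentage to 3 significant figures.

84.3%

Q = 0.109 × 6290 = 685.6 C
n(e⁻) = 685.6 / 96500 = 0.007105 mol
Ca²⁺ + 2e⁻ → Ca, so theoretical n(Ca) = 0.003553 mol → 0.1424 g
Efficiency = 0.120 / 0.1424 = 0.8427 = 84.3%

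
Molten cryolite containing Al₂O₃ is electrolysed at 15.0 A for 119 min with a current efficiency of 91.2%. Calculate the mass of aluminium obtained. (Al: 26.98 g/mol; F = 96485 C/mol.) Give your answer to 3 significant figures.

9.10 g

Q = 15.0 × 7140 = 1.071×10^5 C
n(e⁻) = 1.071×10^5 / 96485 = 1.110 mol
Al³⁺ + 3e⁻ → Al, so theoretical m(Al) = 0.3700 × 26.98 = 9.983 g
Actual mass = 91.2% × 9.983 = 9.10 g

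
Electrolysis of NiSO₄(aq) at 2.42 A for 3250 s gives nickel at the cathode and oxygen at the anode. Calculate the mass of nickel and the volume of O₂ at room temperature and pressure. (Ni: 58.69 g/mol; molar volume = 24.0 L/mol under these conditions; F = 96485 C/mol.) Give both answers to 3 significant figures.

2.39 g Ni; 0.489 L O₂

Q = 2.42 × 3250 = 7865 C; n(e⁻) = 7865 / 96485 = 0.08152 mol
Cathode: Ni²⁺ + 2e⁻ → Ni → n(Ni) = 0.08152/2 = 0.04076 mol → 2.39 g
Anode: 2H₂O → O₂ + 4H⁺ + 4e⁻ → n(O₂) = 0.08152/4 = 0.02038 mol → 0.489 L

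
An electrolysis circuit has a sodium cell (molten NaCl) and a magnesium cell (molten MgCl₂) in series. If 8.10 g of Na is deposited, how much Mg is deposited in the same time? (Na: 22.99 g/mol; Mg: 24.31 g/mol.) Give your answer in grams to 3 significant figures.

4.28 g

n(Na) = 8.10 / 22.99 = 0.3523 mol
Na⁺ + e⁻ → Na, so n(e⁻) = 0.3523 mol
The cells are in series, so the same charge (and hence the same n(e⁻) = 0.3523 mol) passes through both.
Mg²⁺ + 2e⁻ → Mg, so n(Mg) = 0.3523 / 2 = 0.1762 mol
m(Mg) = 0.1762 × 24.31 = 4.28 g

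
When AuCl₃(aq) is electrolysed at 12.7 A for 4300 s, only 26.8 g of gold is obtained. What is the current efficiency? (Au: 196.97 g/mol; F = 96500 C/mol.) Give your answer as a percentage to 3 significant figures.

72.1%

Q = 12.7 × 4300 = 54610 C
n(e⁻) = 54610 / 96500 = 0.5659 mol
Au³⁺ + 3e⁻ → Au, so theoretical n(Au) = 0.1886 mol → 37.15 g
Efficiency = 26.8 / 37.15 = 0.7214 = 72.1%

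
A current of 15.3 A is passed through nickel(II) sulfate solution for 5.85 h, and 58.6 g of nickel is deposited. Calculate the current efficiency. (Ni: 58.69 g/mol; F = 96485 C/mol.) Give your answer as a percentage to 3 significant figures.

Q = 15.3 × 21060 = 3.222×10^5 C
n(e⁻) = 3.222×10^5 / 96485 = 3.339 mol
Ni²⁺ + 2e⁻ → Ni, so theoretical n(Ni) = 1.670 mol → 98.01 g
Efficiency = 58.6 / 98.01 = 0.5979 = 59.8%

59.8%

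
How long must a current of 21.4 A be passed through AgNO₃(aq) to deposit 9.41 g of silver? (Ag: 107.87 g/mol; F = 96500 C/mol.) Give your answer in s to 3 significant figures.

n(Ag) = 9.41 / 107.87 = 0.08723 mol
Ag⁺ + e⁻ → Ag, so n(e⁻) = 0.08723 mol
Q = 0.08723 × 96500 = 8418 C
t = Q / I = 8418 / 21.4 = 393.4 s

393 s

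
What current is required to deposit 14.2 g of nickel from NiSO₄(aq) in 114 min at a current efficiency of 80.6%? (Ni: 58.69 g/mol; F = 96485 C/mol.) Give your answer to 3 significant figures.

n(Ni) = 14.2 / 58.69 = 0.2419 mol
Ni²⁺ + 2e⁻ → Ni, so n(e⁻) = 2 × 0.2419 = 0.4838 mol
Q = 0.4838 × 96485 / 0.806 = 57910 C
I = Q / t = 57910 / 6840 s = 8.47 A

8.47 A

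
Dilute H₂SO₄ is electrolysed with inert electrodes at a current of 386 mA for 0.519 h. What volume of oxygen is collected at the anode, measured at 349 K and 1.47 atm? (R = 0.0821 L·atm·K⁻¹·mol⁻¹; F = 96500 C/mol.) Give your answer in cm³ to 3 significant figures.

36.4 cm³

Charge passed = 0.386 × 1868.4 = 721.2 C
n(e⁻) = 721.2 / 96500 = 0.007474 mol
2H₂O → O₂ + 4H⁺ + 4e⁻, so n(O₂) = 0.007474 / 4 = 0.001869 mol
V = nRT/P = 0.001869 × 0.0821 × 349 / 1.47 = 0.03643 L
= 36.4 cm³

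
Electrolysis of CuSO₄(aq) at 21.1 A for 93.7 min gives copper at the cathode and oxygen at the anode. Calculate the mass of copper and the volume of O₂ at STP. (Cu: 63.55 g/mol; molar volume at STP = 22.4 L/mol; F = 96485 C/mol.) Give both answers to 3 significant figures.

39.1 g Cu; 6.88 L O₂

Q = 21.1 × 5622 = 1.186×10^5 C; n(e⁻) = 1.186×10^5 / 96485 = 1.229 mol
Cathode: Cu²⁺ + 2e⁻ → Cu → n(Cu) = 1.229/2 = 0.6145 mol → 39.1 g
Anode: 2H₂O → O₂ + 4H⁺ + 4e⁻ → n(O₂) = 1.229/4 = 0.3073 mol → 6.88 L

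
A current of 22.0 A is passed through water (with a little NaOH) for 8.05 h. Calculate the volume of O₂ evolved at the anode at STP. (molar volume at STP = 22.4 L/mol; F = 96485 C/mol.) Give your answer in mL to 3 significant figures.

Charge passed = 22.0 × 28980 = 6.376×10^5 C
n(e⁻) = 6.376×10^5 / 96485 = 6.608 mol
2H₂O → O₂ + 4H⁺ + 4e⁻, so n(O₂) = 6.608 / 4 = 1.652 mol
V = 1.652 × 22.4 = 37.00 L
= 37000 mL

37000 mL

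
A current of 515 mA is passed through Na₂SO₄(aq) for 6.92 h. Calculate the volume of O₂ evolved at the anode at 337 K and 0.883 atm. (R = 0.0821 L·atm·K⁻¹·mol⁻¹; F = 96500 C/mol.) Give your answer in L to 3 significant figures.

Q = It = 0.515 × 24912 = 12830 C
Moles of electrons = 12830 / 96500 = 0.1330 mol
2H₂O → O₂ + 4H⁺ + 4e⁻, so n(O₂) = 0.1330 / 4 = 0.03325 mol
V = nRT/P = 0.03325 × 0.0821 × 337 / 0.883 = 1.042 L

1.04 L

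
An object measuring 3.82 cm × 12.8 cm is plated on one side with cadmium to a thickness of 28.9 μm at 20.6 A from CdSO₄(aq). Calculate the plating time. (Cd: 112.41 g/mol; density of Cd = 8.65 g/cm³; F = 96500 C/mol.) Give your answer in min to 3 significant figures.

1.70 min

Plated area = 3.82 × 12.8 = 48.90 cm²
Volume = 48.90 × 28.9×10⁻⁴ cm = 0.1413 cm³
m(Cd) = 0.1413 × 8.65 = 1.222 g
n(Cd) = 1.222 / 112.41 = 0.01087 mol; n(e⁻) = 2 × 0.01087 = 0.02174 mol
Q = 0.02174 × 96500 = 2098 C
t = 2098 / 20.6 = 101.8 s = 1.70 min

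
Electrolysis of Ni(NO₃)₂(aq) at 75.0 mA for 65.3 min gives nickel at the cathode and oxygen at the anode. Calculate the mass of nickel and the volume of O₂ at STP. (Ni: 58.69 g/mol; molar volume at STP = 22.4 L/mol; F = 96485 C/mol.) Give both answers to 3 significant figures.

0.0894 g Ni; 0.0171 L O₂

Q = 0.0750 × 3918 = 293.9 C; n(e⁻) = 293.9 / 96485 = 0.003046 mol
Cathode: Ni²⁺ + 2e⁻ → Ni → n(Ni) = 0.003046/2 = 0.001523 mol → 0.0894 g
Anode: 2H₂O → O₂ + 4H⁺ + 4e⁻ → n(O₂) = 0.003046/4 = 7.615×10^-4 mol → 0.0171 L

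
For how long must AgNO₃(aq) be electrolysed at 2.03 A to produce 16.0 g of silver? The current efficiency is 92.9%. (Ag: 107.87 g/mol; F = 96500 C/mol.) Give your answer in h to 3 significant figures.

2.11 h

n(Ag) = 16.0 / 107.87 = 0.1483 mol
Ag⁺ + e⁻ → Ag, so n(e⁻) = 0.1483 mol
Q = 0.1483 × 96500 / 0.929 = 15400 C
t = Q / I = 15400 / 2.03 = 7586 s = 2.11 h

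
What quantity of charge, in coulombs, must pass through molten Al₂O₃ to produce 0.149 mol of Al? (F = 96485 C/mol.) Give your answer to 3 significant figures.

Al³⁺ + 3e⁻ → Al, so n(e⁻) = 3 × 0.149 = 0.4470 mol
Q = 0.4470 × 96485 = 43130 C

43100 C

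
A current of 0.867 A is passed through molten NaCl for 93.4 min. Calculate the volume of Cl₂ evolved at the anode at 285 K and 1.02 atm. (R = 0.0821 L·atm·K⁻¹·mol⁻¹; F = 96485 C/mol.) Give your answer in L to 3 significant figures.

Q = It = 0.867 × 5604 = 4859 C
Moles of electrons = 4859 / 96485 = 0.05036 mol
2Cl⁻ → Cl₂ + 2e⁻, so n(Cl₂) = 0.05036 / 2 = 0.02518 mol
V = nRT/P = 0.02518 × 0.0821 × 285 / 1.02 = 0.5776 L

0.578 L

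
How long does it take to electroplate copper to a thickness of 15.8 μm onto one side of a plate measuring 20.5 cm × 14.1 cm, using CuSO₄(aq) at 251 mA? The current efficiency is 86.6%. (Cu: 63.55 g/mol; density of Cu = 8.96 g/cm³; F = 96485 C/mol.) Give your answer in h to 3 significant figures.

15.9 h

Plated area = 20.5 × 14.1 = 289.1 cm²
Volume = 289.1 × 15.8×10⁻⁴ cm = 0.4568 cm³
m(Cu) = 0.4568 × 8.96 = 4.093 g
n(Cu) = 4.093 / 63.55 = 0.06441 mol; n(e⁻) = 2 × 0.06441 = 0.1288 mol
Q = 0.1288 × 96485 / 0.866 = 14350 C
t = 14350 / 0.251 = 57170 s = 15.9 h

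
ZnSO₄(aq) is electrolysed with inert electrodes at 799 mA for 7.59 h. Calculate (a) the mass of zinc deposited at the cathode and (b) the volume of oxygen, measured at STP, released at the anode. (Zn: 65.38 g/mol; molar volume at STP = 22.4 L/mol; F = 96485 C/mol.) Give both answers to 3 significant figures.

Q = 0.799 × 27324 = 21830 C; n(e⁻) = 21830 / 96485 = 0.2263 mol
Cathode: Zn²⁺ + 2e⁻ → Zn → n(Zn) = 0.2263/2 = 0.1132 mol → 7.40 g
Anode: 2H₂O → O₂ + 4H⁺ + 4e⁻ → n(O₂) = 0.2263/4 = 0.05658 mol → 1.27 L

7.40 g Zn; 1.27 L O₂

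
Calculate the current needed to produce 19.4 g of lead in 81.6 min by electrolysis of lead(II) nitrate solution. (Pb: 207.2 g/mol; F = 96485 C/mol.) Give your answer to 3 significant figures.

3.69 A

n(Pb) = 19.4 / 207.2 = 0.09363 mol
Pb²⁺ + 2e⁻ → Pb, so n(e⁻) = 2 × 0.09363 = 0.1873 mol
Q = 0.1873 × 96485 = 18070 C
I = Q / t = 18070 / 4896 s = 3.69 A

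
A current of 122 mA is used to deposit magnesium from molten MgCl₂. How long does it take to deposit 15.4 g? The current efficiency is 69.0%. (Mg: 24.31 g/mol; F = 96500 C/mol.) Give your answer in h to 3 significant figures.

n(Mg) = 15.4 / 24.31 = 0.6335 mol
Mg²⁺ + 2e⁻ → Mg, so n(e⁻) = 2 × 0.6335 = 1.267 mol
Q = 1.267 × 96500 / 0.690 = 1.772×10^5 C
t = Q / I = 1.772×10^5 / 0.122 = 1.452×10^6 s = 403 h

403 h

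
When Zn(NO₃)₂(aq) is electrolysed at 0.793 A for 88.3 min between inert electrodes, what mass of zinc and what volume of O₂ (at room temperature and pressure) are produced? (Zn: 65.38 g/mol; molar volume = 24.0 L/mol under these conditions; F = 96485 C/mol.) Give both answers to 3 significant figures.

1.42 g Zn; 0.261 L O₂

Q = 0.793 × 5298 = 4201 C; n(e⁻) = 4201 / 96485 = 0.04354 mol
Cathode: Zn²⁺ + 2e⁻ → Zn → n(Zn) = 0.04354/2 = 0.02177 mol → 1.42 g
Anode: 2H₂O → O₂ + 4H⁺ + 4e⁻ → n(O₂) = 0.04354/4 = 0.01089 mol → 0.261 L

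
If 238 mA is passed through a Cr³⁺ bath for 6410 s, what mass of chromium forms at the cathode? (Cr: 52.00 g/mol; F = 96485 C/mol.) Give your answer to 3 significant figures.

Charge passed = 0.238 × 6410 = 1526 C
n(e⁻) = 1526 / 96485 = 0.01582 mol
Cr³⁺ + 3e⁻ → Cr, so n(Cr) = 0.01582 / 3 = 0.005273 mol
m = 0.005273 × 52.00 = 0.274 g

0.274 g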